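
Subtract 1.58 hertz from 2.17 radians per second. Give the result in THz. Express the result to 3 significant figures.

-1.23 × 10^-12 THz

2.17 rad/s = 3.45366 × 10^-13 THz and 1.58 Hz = 1.58000 × 10^-12 THz.
3.45366 × 10^-13 − 1.58000 × 10^-12 ≈ -1.23 × 10^-12 THz.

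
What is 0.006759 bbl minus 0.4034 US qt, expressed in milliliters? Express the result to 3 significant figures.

693 mL

0.006759 bbl = 1074.60 mL and 0.4034 US qt = 381.759 mL.
1074.60 − 381.759 ≈ 693 mL.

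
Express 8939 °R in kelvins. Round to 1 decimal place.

°R = K × 9/5.
Applying the formula gives 4966.1 K.

4966.1 K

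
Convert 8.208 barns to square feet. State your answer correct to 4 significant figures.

8.835e-27 square feet

1 barn = 1.07639e-27 ft².
8.208 × 1.07639e-27 ≈ 8.835e-27 ft².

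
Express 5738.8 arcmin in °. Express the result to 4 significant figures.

95.65 °

1 arcminute = 0.0166667 degrees.
Thus 5738.8 × 0.0166667 ≈ 95.65 °.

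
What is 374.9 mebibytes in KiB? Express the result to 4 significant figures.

1 mebibyte = 1024.00 KiB.
374.9 × 1024.00 ≈ 383900 KiB.

383900 kibibytes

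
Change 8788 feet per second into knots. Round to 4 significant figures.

5207 kn

1 foot per second = 0.592484 knots.
8788 × 0.592484 ≈ 5207 kn.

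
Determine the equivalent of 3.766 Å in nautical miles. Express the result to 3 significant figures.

2.03e-13 nautical miles

1 Å = 5.39957e-14 nautical miles.
So 3.766 × 5.39957e-14 ≈ 2.03e-13 nmi.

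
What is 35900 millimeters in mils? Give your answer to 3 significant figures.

1.41e+6 mil

1 mm = 39.3701 mils.
So 35900 × 39.3701 ≈ 1.41e+6 mil.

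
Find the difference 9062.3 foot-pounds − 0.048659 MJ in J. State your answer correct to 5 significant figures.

9062.3 ft·lbf = 12286.8 J and 0.048659 MJ = 48659.0 J.
12286.8 − 48659.0 ≈ -36372 J.

-36372 joules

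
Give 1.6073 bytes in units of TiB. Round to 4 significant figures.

1.462e-12 TiB

1 byte = 9.09495e-13 tebibytes.
1.6073 × 9.09495e-13 ≈ 1.462e-12 TiB.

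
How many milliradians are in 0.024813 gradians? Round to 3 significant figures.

0.390 milliradians

1 grad = 15.7080 mrad.
So 0.024813 × 15.7080 ≈ 0.390 mrad.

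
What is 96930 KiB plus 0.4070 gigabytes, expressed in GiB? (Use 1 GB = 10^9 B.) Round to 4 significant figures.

0.4715 GiB

96930 KiB = 0.0924397 GiB and 0.4070 GB = 0.379048 GiB.
0.0924397 + 0.379048 ≈ 0.4715 GiB.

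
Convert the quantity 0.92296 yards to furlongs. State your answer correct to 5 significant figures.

0.0041953 furlongs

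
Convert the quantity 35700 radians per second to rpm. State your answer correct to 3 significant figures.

1 radian per second = 9.54930 rpm.
So 35700 × 9.54930 ≈ 341000 rpm.

341000 rpm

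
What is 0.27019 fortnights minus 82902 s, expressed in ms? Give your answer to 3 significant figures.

2.44 × 10^8 ms

0.27019 fortnight = 3.26822 × 10^8 ms and 82902 s = 8.29020 × 10^7 ms.
3.26822 × 10^8 − 8.29020 × 10^7 ≈ 2.44 × 10^8 ms.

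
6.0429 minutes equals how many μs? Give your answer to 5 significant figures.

1 min = 6.00000 × 10^7 microseconds.
So 6.0429 × 6.00000 × 10^7 ≈ 3.6257 × 10^8 μs.

3.6257 × 10^8 μs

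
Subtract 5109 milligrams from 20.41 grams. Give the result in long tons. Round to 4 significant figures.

20.41 g = 2.00877 × 10^-5 long ton and 5109 mg = 5.02831 × 10^-6 long ton.
2.00877 × 10^-5 − 5.02831 × 10^-6 ≈ 1.506 × 10^-5 long ton.

1.506 × 10^-5 long tons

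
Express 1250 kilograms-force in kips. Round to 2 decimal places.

1 kgf = 0.00220462 kip.
So 1250 × 0.00220462 ≈ 2.76 kip.

2.76 kip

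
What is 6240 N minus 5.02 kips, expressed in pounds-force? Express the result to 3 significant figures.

-3620 lbf

6240 N = 1402.81 lbf and 5.02 kip = 5020.00 lbf.
1402.81 − 5020.00 ≈ -3620 lbf.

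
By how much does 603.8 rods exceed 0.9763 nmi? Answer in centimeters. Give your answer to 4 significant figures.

122900 cm

603.8 rod = 303663 cm and 0.9763 nmi = 180811 cm.
303663 − 180811 ≈ 122900 cm.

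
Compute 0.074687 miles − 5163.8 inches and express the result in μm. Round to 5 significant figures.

-1.0963 × 10^7 μm

0.074687 mi = 1.201971 × 10^8 μm and 5163.8 in = 1.311605 × 10^8 μm.
1.201971 × 10^8 − 1.311605 × 10^8 ≈ -1.0963 × 10^7 μm.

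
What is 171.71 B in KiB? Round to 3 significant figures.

0.168 KiB

1 B = 0.0009765625 KiB.
Then 171.71 × 0.0009765625 ≈ 0.168 KiB.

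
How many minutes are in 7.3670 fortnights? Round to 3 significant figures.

149000 min

1 fortnight = 20160.0 minutes.
Thus 7.3670 × 20160.0 ≈ 149000 min.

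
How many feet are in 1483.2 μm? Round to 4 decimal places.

1 micrometer = 3.28084 × 10^-6 ft.
1483.2 × 3.28084 × 10^-6 ≈ 0.0049 ft.

0.0049 feet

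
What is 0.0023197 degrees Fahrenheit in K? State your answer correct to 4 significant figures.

255.4 kelvins

K = (°F + 459.67) × 5/9.
Applying the formula gives 255.4 K.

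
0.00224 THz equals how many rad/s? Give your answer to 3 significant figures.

1.41e+10 rad/s

1 terahertz = 6.28319e+12 rad/s.
Thus 0.00224 × 6.28319e+12 ≈ 1.41e+10 rad/s.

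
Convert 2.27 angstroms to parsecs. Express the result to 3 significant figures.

1 angstrom = 3.24078e-27 pc.
Then 2.27 × 3.24078e-27 ≈ 7.36e-27 pc.

7.36e-27 pc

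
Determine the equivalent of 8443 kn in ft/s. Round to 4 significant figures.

14250 ft/s

1 knot = 1.68781 feet per second.
Then 8443 × 1.68781 ≈ 14250 ft/s.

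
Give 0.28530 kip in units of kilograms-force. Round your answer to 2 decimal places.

1 kip = 453.592 kilograms-force.
0.28530 × 453.592 ≈ 129.41 kgf.

129.41 kilograms-force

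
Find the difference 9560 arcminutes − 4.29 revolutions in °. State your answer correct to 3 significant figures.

-1390 °

9560 arcmin = 159.333 ° and 4.29 rev = 1544.40 °.
159.333 − 1544.40 ≈ -1390 °.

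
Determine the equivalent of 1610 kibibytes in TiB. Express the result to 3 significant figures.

1 KiB = 9.31323e-10 TiB.
1610 × 9.31323e-10 ≈ 1.50e-6 TiB.

1.50e-6 tebibytes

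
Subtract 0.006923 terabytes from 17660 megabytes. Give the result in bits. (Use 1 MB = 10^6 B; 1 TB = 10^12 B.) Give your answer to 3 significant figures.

17660 MB = 1.41280e+11 bit and 0.006923 TB = 5.53840e+10 bit.
1.41280e+11 − 5.53840e+10 ≈ 8.59e+10 bit.

8.59e+10 bits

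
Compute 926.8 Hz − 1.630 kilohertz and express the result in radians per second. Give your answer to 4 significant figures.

926.8 Hz = 5823.26 rad/s and 1.630 kHz = 10241.6 rad/s.
5823.26 − 10241.6 ≈ -4418 rad/s.

-4418 rad/s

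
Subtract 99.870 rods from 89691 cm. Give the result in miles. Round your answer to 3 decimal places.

0.245 miles

89691 cm = 0.557314 mi and 99.870 rod = 0.312094 mi.
0.557314 − 0.312094 ≈ 0.245 mi.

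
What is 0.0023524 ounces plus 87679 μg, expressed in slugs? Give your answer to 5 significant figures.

0.0023524 oz = 4.56968 × 10^-6 slug and 87679 μg = 6.00792 × 10^-6 slug.
4.56968 × 10^-6 + 6.00792 × 10^-6 ≈ 1.0578 × 10^-5 slug.

1.0578 × 10^-5 slugs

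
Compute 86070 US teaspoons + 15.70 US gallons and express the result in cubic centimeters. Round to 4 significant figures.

483700 cm³

86070 US tsp = 424232 cm³ and 15.70 US gal = 59431.0 cm³.
424232 + 59431.0 ≈ 483700 cm³.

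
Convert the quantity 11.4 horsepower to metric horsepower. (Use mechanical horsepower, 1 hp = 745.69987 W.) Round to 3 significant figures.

11.6 PS

1 hp = 1.01387 PS.
So 11.4 × 1.01387 ≈ 11.6 PS.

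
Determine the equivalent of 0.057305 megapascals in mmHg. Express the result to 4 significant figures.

429.8 millimeters of mercury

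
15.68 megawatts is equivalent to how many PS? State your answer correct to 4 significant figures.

21320 metric horsepower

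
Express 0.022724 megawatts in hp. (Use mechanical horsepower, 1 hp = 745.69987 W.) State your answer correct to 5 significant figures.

1 megawatt = 1341.02 hp.
0.022724 × 1341.02 ≈ 30.473 hp.

30.473 horsepower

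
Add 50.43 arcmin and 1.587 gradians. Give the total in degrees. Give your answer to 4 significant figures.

50.43 arcmin = 0.840500 ° and 1.587 grad = 1.42830 °.
0.840500 + 1.42830 ≈ 2.269 °.

2.269 °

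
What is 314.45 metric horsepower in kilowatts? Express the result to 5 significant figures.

1 PS = 0.735499 kW.
Then 314.45 × 0.735499 ≈ 231.28 kW.

231.28 kilowatts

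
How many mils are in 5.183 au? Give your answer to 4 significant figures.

3.053e+16 mil

1 au = 5.88968e+15 mil.
So 5.183 × 5.88968e+15 ≈ 3.053e+16 mil.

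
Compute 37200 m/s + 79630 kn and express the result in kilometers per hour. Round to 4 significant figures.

281400 km/h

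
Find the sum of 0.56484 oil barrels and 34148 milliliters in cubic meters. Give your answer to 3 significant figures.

0.124 cubic meters

0.56484 bbl = 0.0898024 m³ and 34148 mL = 0.0341480 m³.
0.0898024 + 0.0341480 ≈ 0.124 m³.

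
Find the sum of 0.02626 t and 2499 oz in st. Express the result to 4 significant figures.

15.29 st

0.02626 t = 4.135242 st and 2499 oz = 11.15625 st.
4.135242 + 11.15625 ≈ 15.29 st.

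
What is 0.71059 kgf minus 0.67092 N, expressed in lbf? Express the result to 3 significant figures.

0.71059 kgf = 1.56658 lbf and 0.67092 N = 0.150829 lbf.
1.56658 − 0.150829 ≈ 1.42 lbf.

1.42 lbf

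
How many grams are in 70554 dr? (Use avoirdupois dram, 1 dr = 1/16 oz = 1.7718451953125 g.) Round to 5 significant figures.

125010 grams

1 dram = 1.77185 g.
Then 70554 × 1.77185 ≈ 125010 g.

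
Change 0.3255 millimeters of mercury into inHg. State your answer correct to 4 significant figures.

0.01281 inches of mercury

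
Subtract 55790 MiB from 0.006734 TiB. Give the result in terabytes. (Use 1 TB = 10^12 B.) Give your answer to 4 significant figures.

0.006734 TiB = 0.00740411 TB and 55790 MiB = 0.0585001 TB.
0.00740411 − 0.0585001 ≈ -0.05110 TB.

-0.05110 terabytes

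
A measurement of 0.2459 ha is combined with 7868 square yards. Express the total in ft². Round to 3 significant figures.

97300 square feet

0.2459 ha = 26468.5 ft² and 7868 yd² = 70812.0 ft².
26468.5 + 70812.0 ≈ 97300 ft².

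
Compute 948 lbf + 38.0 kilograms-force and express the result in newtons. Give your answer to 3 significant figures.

4590 newtons

948 lbf = 4216.91 N and 38.0 kgf = 372.653 N.
4216.91 + 372.653 ≈ 4590 N.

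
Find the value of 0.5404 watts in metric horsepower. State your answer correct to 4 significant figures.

1 W = 0.00135962 PS.
So 0.5404 × 0.00135962 ≈ 0.0007347 PS.

0.0007347 metric horsepower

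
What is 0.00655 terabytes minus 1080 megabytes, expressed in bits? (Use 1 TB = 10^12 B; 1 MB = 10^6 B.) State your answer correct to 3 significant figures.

0.00655 TB = 5.24000 × 10^10 bit and 1080 MB = 8.64000 × 10^9 bit.
5.24000 × 10^10 − 8.64000 × 10^9 ≈ 4.38 × 10^10 bit.

4.38 × 10^10 bits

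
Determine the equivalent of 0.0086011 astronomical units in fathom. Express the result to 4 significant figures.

7.036e+8 fathoms

1 astronomical unit = 8.18011e+10 fathom.
0.0086011 × 8.18011e+10 ≈ 7.036e+8 fathom.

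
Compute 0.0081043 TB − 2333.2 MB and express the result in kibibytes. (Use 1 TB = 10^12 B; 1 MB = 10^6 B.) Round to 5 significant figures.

5.6358 × 10^6 KiB

0.0081043 TB = 7.91436 × 10^6 KiB and 2333.2 MB = 2.27852 × 10^6 KiB.
7.91436 × 10^6 − 2.27852 × 10^6 ≈ 5.6358 × 10^6 KiB.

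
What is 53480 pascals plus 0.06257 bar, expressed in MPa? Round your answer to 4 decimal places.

53480 Pa = 0.0534800 MPa and 0.06257 bar = 0.00625700 MPa.
0.0534800 + 0.00625700 ≈ 0.0597 MPa.

0.0597 megapascals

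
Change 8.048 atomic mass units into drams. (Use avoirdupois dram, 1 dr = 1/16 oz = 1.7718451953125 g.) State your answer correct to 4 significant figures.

7.542 × 10^-24 drams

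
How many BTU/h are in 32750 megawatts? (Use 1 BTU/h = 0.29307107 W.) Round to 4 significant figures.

1.117e+11 BTU per hour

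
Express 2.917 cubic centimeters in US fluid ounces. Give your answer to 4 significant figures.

1 cubic centimeter = 0.0338140 US fl oz.
2.917 × 0.0338140 ≈ 0.09864 US fl oz.

0.09864 US fl oz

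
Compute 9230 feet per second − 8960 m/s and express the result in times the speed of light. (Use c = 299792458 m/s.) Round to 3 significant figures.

-2.05 × 10^-5 c

9230 ft/s = 9.38417 × 10^-6 c and 8960 m/s = 2.98873 × 10^-5 c.
9.38417 × 10^-6 − 2.98873 × 10^-5 ≈ -2.05 × 10^-5 c.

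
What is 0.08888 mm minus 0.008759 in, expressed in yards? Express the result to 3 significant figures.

-0.000146 yd

0.08888 mm = 9.72003e-5 yd and 0.008759 in = 0.000243306 yd.
9.72003e-5 − 0.000243306 ≈ -0.000146 yd.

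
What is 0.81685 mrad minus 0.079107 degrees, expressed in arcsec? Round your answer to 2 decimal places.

0.81685 mrad = 168.487 arcsec and 0.079107 ° = 284.785 arcsec.
168.487 − 284.785 ≈ -116.30 arcsec.

-116.30 arcsec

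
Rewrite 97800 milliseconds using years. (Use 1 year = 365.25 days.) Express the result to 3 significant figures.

3.10e-6 yr

1 ms = 3.16881e-11 years.
Thus 97800 × 3.16881e-11 ≈ 3.10e-6 yr.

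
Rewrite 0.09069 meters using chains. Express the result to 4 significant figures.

0.004508 chain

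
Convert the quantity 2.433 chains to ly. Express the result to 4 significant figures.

5.173e-15 light-years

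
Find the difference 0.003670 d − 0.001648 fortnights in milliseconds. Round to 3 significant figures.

0.003670 d = 317088 ms and 0.001648 fortnight = 1.99342e+6 ms.
317088 − 1.99342e+6 ≈ -1.68e+6 ms.

-1.68e+6 milliseconds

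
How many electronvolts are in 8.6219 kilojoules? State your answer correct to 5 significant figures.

5.3814 × 10^22 eV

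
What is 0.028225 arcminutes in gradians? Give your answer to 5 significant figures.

1 arcmin = 0.01851852 grad.
Then 0.028225 × 0.01851852 ≈ 0.00052269 grad.

0.00052269 gradians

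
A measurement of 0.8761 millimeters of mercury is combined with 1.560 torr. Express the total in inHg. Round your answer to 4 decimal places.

0.8761 mmHg = 0.0344921 inHg and 1.560 torr = 0.0614173 inHg.
0.0344921 + 0.0614173 ≈ 0.0959 inHg.

0.0959 inches of mercury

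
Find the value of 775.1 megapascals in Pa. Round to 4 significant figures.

1 MPa = 1.00000e+6 pascals.
Thus 775.1 × 1.00000e+6 ≈ 7.751e+8 Pa.

7.751e+8 pascals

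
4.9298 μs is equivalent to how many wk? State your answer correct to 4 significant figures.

1 μs = 1.65344e-12 wk.
4.9298 × 1.65344e-12 ≈ 8.151e-12 wk.

8.151e-12 wk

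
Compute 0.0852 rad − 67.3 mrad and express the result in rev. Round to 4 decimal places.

0.0852 rad = 0.0135600 rev and 67.3 mrad = 0.0107111 rev.
0.0135600 − 0.0107111 ≈ 0.0028 rev.

0.0028 revolutions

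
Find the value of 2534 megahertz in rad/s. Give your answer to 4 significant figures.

1 megahertz = 6.28319 × 10^6 rad/s.
So 2534 × 6.28319 × 10^6 ≈ 1.592 × 10^10 rad/s.

1.592 × 10^10 rad/s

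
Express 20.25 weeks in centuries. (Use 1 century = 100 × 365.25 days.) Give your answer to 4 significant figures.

0.003881 century

1 wk = 0.000191650 century.
Thus 20.25 × 0.000191650 ≈ 0.003881 century.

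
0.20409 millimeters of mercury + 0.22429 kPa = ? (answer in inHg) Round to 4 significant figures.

0.07427 inHg

0.20409 mmHg = 0.00803504 inHg and 0.22429 kPa = 0.0662328 inHg.
0.00803504 + 0.0662328 ≈ 0.07427 inHg.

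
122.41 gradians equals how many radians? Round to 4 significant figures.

1 grad = 0.0157080 rad.
Then 122.41 × 0.0157080 ≈ 1.923 rad.

1.923 rad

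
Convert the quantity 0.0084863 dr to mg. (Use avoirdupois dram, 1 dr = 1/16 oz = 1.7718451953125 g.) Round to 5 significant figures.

1 dram = 1771.85 milligrams.
Thus 0.0084863 × 1771.85 ≈ 15.036 mg.

15.036 mg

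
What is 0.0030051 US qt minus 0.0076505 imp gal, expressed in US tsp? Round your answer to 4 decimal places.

0.0030051 US qt = 0.576979 US tsp and 0.0076505 imp gal = 7.05628 US tsp.
0.576979 − 7.05628 ≈ -6.4793 US tsp.

-6.4793 US teaspoons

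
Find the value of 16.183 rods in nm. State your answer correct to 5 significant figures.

8.1388 × 10^10 nanometers

1 rod = 5.02920 × 10^9 nm.
So 16.183 × 5.02920 × 10^9 ≈ 8.1388 × 10^10 nm.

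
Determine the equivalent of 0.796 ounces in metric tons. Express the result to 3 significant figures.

2.26e-5 t

1 oz = 2.83495e-5 metric tons.
Then 0.796 × 2.83495e-5 ≈ 2.26e-5 t.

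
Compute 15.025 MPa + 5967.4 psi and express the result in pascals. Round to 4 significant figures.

5.617e+7 Pa

15.025 MPa = 1.50250e+7 Pa and 5967.4 psi = 4.11438e+7 Pa.
1.50250e+7 + 4.11438e+7 ≈ 5.617e+7 Pa.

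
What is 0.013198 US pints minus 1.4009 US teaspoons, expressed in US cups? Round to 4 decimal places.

0.013198 US pt = 0.0263960 US cup and 1.4009 US tsp = 0.0291854 US cup.
0.0263960 − 0.0291854 ≈ -0.0028 US cup.

-0.0028 US cups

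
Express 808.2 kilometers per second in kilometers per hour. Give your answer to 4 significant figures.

1 kilometer per second = 3600.00 kilometers per hour.
Thus 808.2 × 3600.00 ≈ 2.910e+6 km/h.

2.910e+6 kilometers per hour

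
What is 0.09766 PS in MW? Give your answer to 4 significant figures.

7.183e-5 MW

1 metric horsepower = 0.000735499 MW.
0.09766 × 0.000735499 ≈ 7.183e-5 MW.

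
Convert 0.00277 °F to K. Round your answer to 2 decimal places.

255.37 K

K = (°F + 459.67) × 5/9.
Applying the formula gives 255.37 K.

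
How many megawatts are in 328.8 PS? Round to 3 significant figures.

1 PS = 0.000735499 MW.
Then 328.8 × 0.000735499 ≈ 0.242 MW.

0.242 MW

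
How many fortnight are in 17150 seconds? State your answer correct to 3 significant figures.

1 second = 8.26720e-7 fortnight.
Thus 17150 × 8.26720e-7 ≈ 0.0142 fortnight.

0.0142 fortnights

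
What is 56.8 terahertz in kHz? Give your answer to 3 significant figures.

1 terahertz = 1.00000e+9 kHz.
56.8 × 1.00000e+9 ≈ 5.68e+10 kHz.

5.68e+10 kHz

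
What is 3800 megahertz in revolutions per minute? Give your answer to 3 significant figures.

1 MHz = 6.00000e+7 rpm.
Thus 3800 × 6.00000e+7 ≈ 2.28e+11 rpm.

2.28e+11 rpm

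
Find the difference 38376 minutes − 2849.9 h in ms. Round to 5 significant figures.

-7.9571e+9 milliseconds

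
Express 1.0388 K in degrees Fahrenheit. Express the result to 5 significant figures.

-457.80 °F

K = (°F + 459.67) × 5/9.
Applying the formula gives -457.80 °F.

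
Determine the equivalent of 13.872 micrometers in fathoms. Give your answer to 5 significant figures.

7.5853e-6 fathoms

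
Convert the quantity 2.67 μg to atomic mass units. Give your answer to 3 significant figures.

1 μg = 6.02214 × 10^17 atomic mass units.
Thus 2.67 × 6.02214 × 10^17 ≈ 1.61 × 10^18 u.

1.61 × 10^18 atomic mass units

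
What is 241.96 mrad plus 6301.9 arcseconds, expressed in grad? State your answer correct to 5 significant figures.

241.96 mrad = 15.4037 grad and 6301.9 arcsec = 1.94503 grad.
15.4037 + 1.94503 ≈ 17.349 grad.

17.349 grad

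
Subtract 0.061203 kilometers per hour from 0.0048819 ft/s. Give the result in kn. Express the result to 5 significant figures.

0.0048819 ft/s = 0.00289245 kn and 0.061203 km/h = 0.0330470 kn.
0.00289245 − 0.0330470 ≈ -0.030155 kn.

-0.030155 knots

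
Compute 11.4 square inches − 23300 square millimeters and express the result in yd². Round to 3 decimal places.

-0.019 yd²

11.4 in² = 0.00879630 yd² and 23300 mm² = 0.0278666 yd².
0.00879630 − 0.0278666 ≈ -0.019 yd².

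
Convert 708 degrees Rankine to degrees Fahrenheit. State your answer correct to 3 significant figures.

°R = °F + 459.67.
Applying the formula gives 248 °F.

248 degrees Fahrenheit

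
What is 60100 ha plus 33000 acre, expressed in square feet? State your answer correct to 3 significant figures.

60100 ha = 6.46911e+9 ft² and 33000 acre = 1.43748e+9 ft².
6.46911e+9 + 1.43748e+9 ≈ 7.91e+9 ft².

7.91e+9 square feet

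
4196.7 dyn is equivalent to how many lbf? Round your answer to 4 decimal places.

0.0094 pounds-force

1 dyne = 2.24809e-6 pounds-force.
4196.7 × 2.24809e-6 ≈ 0.0094 lbf.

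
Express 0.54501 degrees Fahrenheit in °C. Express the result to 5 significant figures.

-17.475 °C

°C = (°F − 32) × 5/9.
Applying the formula gives -17.475 °C.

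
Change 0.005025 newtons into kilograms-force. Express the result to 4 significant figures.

0.0005124 kilograms-force

1 newton = 0.101972 kgf.
So 0.005025 × 0.101972 ≈ 0.0005124 kgf.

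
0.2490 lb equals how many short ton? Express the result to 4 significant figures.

0.0001245 short ton

1 lb = 0.000500000 short tons.
So 0.2490 × 0.000500000 ≈ 0.0001245 short ton.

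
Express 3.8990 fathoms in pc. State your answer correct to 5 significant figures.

1 fathom = 5.92674e-17 parsecs.
So 3.8990 × 5.92674e-17 ≈ 2.3108e-16 pc.

2.3108e-16 parsecs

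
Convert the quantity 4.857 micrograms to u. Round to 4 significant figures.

1 μg = 6.02214 × 10^17 u.
4.857 × 6.02214 × 10^17 ≈ 2.925 × 10^18 u.

2.925 × 10^18 atomic mass units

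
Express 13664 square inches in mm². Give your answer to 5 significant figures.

8.8155e+6 mm²

1 in² = 645.160 square millimeters.
Thus 13664 × 645.160 ≈ 8.8155e+6 mm².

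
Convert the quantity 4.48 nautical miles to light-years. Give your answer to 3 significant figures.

1 nautical mile = 1.95757 × 10^-13 light-years.
Then 4.48 × 1.95757 × 10^-13 ≈ 8.77 × 10^-13 ly.

8.77 × 10^-13 ly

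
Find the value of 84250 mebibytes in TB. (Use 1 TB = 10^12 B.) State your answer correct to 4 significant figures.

1 MiB = 1.04858 × 10^-6 TB.
So 84250 × 1.04858 × 10^-6 ≈ 0.08834 TB.

0.08834 TB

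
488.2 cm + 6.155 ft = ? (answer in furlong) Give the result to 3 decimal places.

0.034 furlong

488.2 cm = 0.0242683 furlong and 6.155 ft = 0.00932576 furlong.
0.0242683 + 0.00932576 ≈ 0.034 furlong.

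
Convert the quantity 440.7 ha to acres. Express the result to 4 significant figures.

1 ha = 2.47105 acres.
So 440.7 × 2.47105 ≈ 1089 acre.

1089 acre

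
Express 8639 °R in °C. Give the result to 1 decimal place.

4526.3 °C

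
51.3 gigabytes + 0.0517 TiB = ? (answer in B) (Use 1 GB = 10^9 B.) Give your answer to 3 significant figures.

51.3 GB = 5.13000e+10 B and 0.0517 TiB = 5.68448e+10 B.
5.13000e+10 + 5.68448e+10 ≈ 1.08e+11 B.

1.08e+11 bytes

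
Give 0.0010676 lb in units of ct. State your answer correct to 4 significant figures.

1 pound = 2267.96 carats.
Thus 0.0010676 × 2267.96 ≈ 2.421 ct.

2.421 ct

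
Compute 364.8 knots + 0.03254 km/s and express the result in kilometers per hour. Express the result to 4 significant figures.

792.8 km/h

364.8 kn = 675.610 km/h and 0.03254 km/s = 117.144 km/h.
675.610 + 117.144 ≈ 792.8 km/h.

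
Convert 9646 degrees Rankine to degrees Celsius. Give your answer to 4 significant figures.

5086 °C

°R = (°C + 273.15) × 9/5.
Applying the formula gives 5086 °C.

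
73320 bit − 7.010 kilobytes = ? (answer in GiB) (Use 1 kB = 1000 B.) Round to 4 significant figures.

2.007e-6 gibibytes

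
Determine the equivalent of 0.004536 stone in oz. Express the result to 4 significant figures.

1 stone = 224.000 ounces.
Then 0.004536 × 224.000 ≈ 1.016 oz.

1.016 oz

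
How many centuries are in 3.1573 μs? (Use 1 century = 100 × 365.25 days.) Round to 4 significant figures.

1.000 × 10^-15 century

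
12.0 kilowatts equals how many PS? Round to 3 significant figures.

16.3 metric horsepower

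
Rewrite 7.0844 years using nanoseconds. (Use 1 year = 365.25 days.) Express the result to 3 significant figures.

2.24e+17 ns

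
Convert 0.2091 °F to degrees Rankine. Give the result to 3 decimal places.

459.879 °R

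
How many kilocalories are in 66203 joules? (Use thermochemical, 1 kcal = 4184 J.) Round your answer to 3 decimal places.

1 J = 0.000239006 kcal.
66203 × 0.000239006 ≈ 15.823 kcal.

15.823 kcal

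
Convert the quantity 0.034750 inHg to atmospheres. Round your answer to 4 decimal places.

1 inch of mercury = 0.0334211 atmospheres.
So 0.034750 × 0.0334211 ≈ 0.0012 atm.

0.0012 atm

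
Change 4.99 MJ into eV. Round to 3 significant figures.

1 megajoule = 6.24151 × 10^24 electronvolts.
Then 4.99 × 6.24151 × 10^24 ≈ 3.11 × 10^25 eV.

3.11 × 10^25 electronvolts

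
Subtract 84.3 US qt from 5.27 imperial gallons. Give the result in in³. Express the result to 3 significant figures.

-3410 cubic inches

5.27 imp gal = 1462.000 in³ and 84.3 US qt = 4868.325 in³.
1462.000 − 4868.325 ≈ -3410 in³.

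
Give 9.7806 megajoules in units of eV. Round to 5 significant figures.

6.1046e+25 eV

1 megajoule = 6.24151e+24 eV.
9.7806 × 6.24151e+24 ≈ 6.1046e+25 eV.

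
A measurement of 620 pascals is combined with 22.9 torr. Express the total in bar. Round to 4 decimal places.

0.0367 bar

620 Pa = 0.00620000 bar and 22.9 torr = 0.0305308 bar.
0.00620000 + 0.0305308 ≈ 0.0367 bar.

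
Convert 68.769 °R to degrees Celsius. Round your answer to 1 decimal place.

-234.9 °C

°R = (°C + 273.15) × 9/5.
Applying the formula gives -234.9 °C.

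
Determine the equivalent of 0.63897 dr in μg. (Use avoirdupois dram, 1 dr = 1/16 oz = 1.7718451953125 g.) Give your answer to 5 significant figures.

1.1322e+6 μg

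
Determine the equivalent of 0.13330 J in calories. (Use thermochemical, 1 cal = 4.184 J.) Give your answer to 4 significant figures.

0.03186 cal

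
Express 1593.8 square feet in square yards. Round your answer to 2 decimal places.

1 square foot = 0.111111 yd².
Then 1593.8 × 0.111111 ≈ 177.09 yd².

177.09 yd²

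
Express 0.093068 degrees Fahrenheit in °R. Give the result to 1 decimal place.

°R = °F + 459.67.
Applying the formula gives 459.8 °R.

459.8 degrees Rankine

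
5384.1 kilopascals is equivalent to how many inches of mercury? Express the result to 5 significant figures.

1 kPa = 0.295300 inches of mercury.
So 5384.1 × 0.295300 ≈ 1589.9 inHg.

1589.9 inHg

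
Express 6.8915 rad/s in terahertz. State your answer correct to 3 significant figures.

1.10e-12 terahertz

1 radian per second = 1.59155e-13 terahertz.
Thus 6.8915 × 1.59155e-13 ≈ 1.10e-12 THz.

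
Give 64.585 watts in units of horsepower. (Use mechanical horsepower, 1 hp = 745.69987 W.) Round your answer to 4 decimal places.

1 W = 0.00134102 hp.
Thus 64.585 × 0.00134102 ≈ 0.0866 hp.

0.0866 horsepower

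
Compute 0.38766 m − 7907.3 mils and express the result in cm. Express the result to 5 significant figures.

0.38766 m = 38.76600 cm and 7907.3 mil = 20.08454 cm.
38.76600 − 20.08454 ≈ 18.681 cm.

18.681 centimeters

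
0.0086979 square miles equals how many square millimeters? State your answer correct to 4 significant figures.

1 square mile = 2.58999e+12 mm².
Then 0.0086979 × 2.58999e+12 ≈ 2.253e+10 mm².

2.253e+10 mm²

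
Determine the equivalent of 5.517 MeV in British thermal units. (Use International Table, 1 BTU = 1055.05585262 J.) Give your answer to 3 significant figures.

8.38e-16 BTU

1 megaelectronvolt = 1.51857e-16 BTU.
5.517 × 1.51857e-16 ≈ 8.38e-16 BTU.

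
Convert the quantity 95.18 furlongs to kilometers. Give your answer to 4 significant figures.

19.15 km

1 furlong = 0.201168 kilometers.
So 95.18 × 0.201168 ≈ 19.15 km.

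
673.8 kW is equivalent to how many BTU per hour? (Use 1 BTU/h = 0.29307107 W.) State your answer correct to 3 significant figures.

2.30e+6 BTU per hour

1 kilowatt = 3412.14 BTU/h.
Then 673.8 × 3412.14 ≈ 2.30e+6 BTU/h.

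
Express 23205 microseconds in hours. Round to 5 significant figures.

1 microsecond = 2.77778e-10 hours.
Then 23205 × 2.77778e-10 ≈ 6.4458e-6 h.

6.4458e-6 h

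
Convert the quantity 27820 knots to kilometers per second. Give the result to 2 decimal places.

14.31 kilometers per second

1 kn = 0.000514444 km/s.
Then 27820 × 0.000514444 ≈ 14.31 km/s.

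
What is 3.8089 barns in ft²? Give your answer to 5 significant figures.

4.0999 × 10^-27 square feet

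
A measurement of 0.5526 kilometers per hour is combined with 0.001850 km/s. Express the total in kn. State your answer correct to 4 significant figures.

3.894 knots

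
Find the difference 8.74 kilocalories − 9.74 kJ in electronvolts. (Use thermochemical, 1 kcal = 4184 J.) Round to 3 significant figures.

1.67 × 10^23 eV

8.74 kcal = 2.28241 × 10^23 eV and 9.74 kJ = 6.07923 × 10^22 eV.
2.28241 × 10^23 − 6.07923 × 10^22 ≈ 1.67 × 10^23 eV.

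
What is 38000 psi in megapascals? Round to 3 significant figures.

262 megapascals

1 psi = 0.00689476 megapascals.
So 38000 × 0.00689476 ≈ 262 MPa.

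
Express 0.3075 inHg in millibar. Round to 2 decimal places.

10.41 millibar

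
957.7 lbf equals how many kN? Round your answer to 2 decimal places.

1 pound-force = 0.00444822 kilonewtons.
Thus 957.7 × 0.00444822 ≈ 4.26 kN.

4.26 kilonewtons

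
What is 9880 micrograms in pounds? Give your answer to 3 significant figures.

2.18e-5 pounds

1 microgram = 2.20462e-9 pounds.
So 9880 × 2.20462e-9 ≈ 2.18e-5 lb.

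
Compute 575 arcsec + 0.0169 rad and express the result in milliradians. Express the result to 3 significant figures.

19.7 mrad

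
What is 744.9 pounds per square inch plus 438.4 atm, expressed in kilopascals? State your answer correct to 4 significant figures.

49560 kPa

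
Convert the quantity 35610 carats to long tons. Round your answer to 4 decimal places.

1 ct = 1.96841e-7 long ton.
So 35610 × 1.96841e-7 ≈ 0.0070 long ton.

0.0070 long ton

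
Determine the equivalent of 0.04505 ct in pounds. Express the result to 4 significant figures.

1 ct = 0.000440925 pounds.
Thus 0.04505 × 0.000440925 ≈ 1.986 × 10^-5 lb.

1.986 × 10^-5 pounds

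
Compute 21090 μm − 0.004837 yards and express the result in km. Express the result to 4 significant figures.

21090 μm = 2.10900 × 10^-5 km and 0.004837 yd = 4.42295 × 10^-6 km.
2.10900 × 10^-5 − 4.42295 × 10^-6 ≈ 1.667 × 10^-5 km.

1.667 × 10^-5 kilometers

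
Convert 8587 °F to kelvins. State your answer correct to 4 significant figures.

5026 K

K = (°F + 459.67) × 5/9.
Applying the formula gives 5026 K.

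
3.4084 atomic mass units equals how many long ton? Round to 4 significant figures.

1 u = 1.63431e-30 long tons.
Thus 3.4084 × 1.63431e-30 ≈ 5.570e-30 long ton.

5.570e-30 long tons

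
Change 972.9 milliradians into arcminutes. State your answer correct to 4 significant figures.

3345 arcmin

1 mrad = 3.43775 arcmin.
Then 972.9 × 3.43775 ≈ 3345 arcmin.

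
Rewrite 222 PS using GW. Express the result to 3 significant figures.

0.000163 gigawatts

1 metric horsepower = 7.35499 × 10^-7 GW.
222 × 7.35499 × 10^-7 ≈ 0.000163 GW.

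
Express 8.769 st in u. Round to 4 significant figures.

1 stone = 3.82424 × 10^27 u.
Thus 8.769 × 3.82424 × 10^27 ≈ 3.353 × 10^28 u.

3.353 × 10^28 u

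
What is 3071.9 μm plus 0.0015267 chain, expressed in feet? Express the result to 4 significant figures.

0.1108 ft

3071.9 μm = 0.0100784 ft and 0.0015267 chain = 0.100762 ft.
0.0100784 + 0.100762 ≈ 0.1108 ft.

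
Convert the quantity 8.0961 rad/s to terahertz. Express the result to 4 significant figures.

1 rad/s = 1.59155 × 10^-13 THz.
Thus 8.0961 × 1.59155 × 10^-13 ≈ 1.289 × 10^-12 THz.

1.289 × 10^-12 THz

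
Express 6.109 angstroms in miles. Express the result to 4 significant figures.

3.796e-13 mi

1 angstrom = 6.21371e-14 miles.
So 6.109 × 6.21371e-14 ≈ 3.796e-13 mi.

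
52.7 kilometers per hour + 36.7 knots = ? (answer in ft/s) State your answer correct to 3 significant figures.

52.7 km/h = 48.0279 ft/s and 36.7 kn = 61.9426 ft/s.
48.0279 + 61.9426 ≈ 110 ft/s.

110 feet per second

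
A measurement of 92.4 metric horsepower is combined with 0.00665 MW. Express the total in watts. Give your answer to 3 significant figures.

74600 W

92.4 PS = 67960.1 W and 0.00665 MW = 6650.00 W.
67960.1 + 6650.00 ≈ 74600 W.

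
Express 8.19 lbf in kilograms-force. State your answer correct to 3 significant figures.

3.71 kilograms-force

1 pound-force = 0.453592 kgf.
Then 8.19 × 0.453592 ≈ 3.71 kgf.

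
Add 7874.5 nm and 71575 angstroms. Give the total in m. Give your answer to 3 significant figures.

7874.5 nm = 7.87450 × 10^-6 m and 71575 Å = 7.15750 × 10^-6 m.
7.87450 × 10^-6 + 7.15750 × 10^-6 ≈ 1.50 × 10^-5 m.

1.50 × 10^-5 m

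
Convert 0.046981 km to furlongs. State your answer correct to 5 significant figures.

0.23354 furlong

1 kilometer = 4.97097 furlong.
0.046981 × 4.97097 ≈ 0.23354 furlong.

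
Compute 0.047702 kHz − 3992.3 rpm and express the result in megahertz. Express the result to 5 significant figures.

-1.8836e-5 MHz

0.047702 kHz = 4.77020e-5 MHz and 3992.3 rpm = 6.65383e-5 MHz.
4.77020e-5 − 6.65383e-5 ≈ -1.8836e-5 MHz.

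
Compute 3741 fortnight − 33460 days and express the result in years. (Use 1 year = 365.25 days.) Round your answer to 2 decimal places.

51.78 yr

3741 fortnight = 143.392 yr and 33460 d = 91.6085 yr.
143.392 − 91.6085 ≈ 51.78 yr.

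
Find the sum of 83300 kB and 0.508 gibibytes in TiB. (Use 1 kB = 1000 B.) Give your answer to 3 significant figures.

0.000572 TiB

83300 kB = 7.57609 × 10^-5 TiB and 0.508 GiB = 0.000496094 TiB.
7.57609 × 10^-5 + 0.000496094 ≈ 0.000572 TiB.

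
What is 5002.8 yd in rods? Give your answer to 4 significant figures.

909.6 rod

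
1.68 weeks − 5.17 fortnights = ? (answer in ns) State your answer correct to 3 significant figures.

-5.24 × 10^15 nanoseconds

1.68 wk = 1.01606 × 10^15 ns and 5.17 fortnight = 6.25363 × 10^15 ns.
1.01606 × 10^15 − 6.25363 × 10^15 ≈ -5.24 × 10^15 ns.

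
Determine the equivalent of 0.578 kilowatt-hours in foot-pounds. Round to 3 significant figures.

1.53 × 10^6 foot-pounds

1 kWh = 2.65522 × 10^6 ft·lbf.
0.578 × 2.65522 × 10^6 ≈ 1.53 × 10^6 ft·lbf.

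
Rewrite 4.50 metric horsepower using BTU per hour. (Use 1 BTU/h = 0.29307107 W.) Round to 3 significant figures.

1 metric horsepower = 2509.63 BTU/h.
Thus 4.50 × 2509.63 ≈ 11300 BTU/h.

11300 BTU/h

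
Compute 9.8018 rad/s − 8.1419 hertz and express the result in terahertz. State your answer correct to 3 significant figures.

-6.58e-12 terahertz

9.8018 rad/s = 1.56000e-12 THz and 8.1419 Hz = 8.14190e-12 THz.
1.56000e-12 − 8.14190e-12 ≈ -6.58e-12 THz.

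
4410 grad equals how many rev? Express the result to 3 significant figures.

11.0 revolutions

1 gradian = 0.00250000 revolutions.
4410 × 0.00250000 ≈ 11.0 rev.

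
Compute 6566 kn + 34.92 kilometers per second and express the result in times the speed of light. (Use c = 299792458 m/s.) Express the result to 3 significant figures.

0.000128 c

6566 kn = 1.12673 × 10^-5 c and 34.92 km/s = 0.000116481 c.
1.12673 × 10^-5 + 0.000116481 ≈ 0.000128 c.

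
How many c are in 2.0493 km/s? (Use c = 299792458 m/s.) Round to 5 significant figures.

1 km/s = 3.33564 × 10^-6 times the speed of light.
Thus 2.0493 × 3.33564 × 10^-6 ≈ 6.8357 × 10^-6 c.

6.8357 × 10^-6 c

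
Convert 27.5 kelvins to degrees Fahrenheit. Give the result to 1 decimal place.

K = (°F + 459.67) × 5/9.
Applying the formula gives -410.2 °F.

-410.2 °F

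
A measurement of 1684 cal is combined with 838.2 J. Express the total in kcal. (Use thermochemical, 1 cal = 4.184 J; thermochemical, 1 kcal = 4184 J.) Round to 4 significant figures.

1.884 kilocalories

1684 cal = 1.68400 kcal and 838.2 J = 0.200335 kcal.
1.68400 + 0.200335 ≈ 1.884 kcal.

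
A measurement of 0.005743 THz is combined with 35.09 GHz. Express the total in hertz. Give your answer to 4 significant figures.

0.005743 THz = 5.74300e+9 Hz and 35.09 GHz = 3.50900e+10 Hz.
5.74300e+9 + 3.50900e+10 ≈ 4.083e+10 Hz.

4.083e+10 hertz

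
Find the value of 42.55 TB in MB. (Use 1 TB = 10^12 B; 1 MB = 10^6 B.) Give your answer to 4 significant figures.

1 TB = 1.00000 × 10^6 MB.
42.55 × 1.00000 × 10^6 ≈ 4.255 × 10^7 MB.

4.255 × 10^7 MB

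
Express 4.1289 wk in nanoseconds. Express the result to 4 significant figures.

2.497e+15 ns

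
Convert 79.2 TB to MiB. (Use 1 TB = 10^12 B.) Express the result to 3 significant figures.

7.55 × 10^7 MiB

1 TB = 953674 mebibytes.
So 79.2 × 953674 ≈ 7.55 × 10^7 MiB.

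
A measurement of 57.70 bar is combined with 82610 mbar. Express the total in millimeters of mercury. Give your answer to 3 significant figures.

105000 mmHg

57.70 bar = 43278.6 mmHg and 82610 mbar = 61962.6 mmHg.
43278.6 + 61962.6 ≈ 105000 mmHg.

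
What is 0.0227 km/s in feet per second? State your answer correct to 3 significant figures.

74.5 ft/s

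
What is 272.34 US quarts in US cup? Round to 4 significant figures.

1089 US cup

1 US qt = 4.00000 US cups.
272.34 × 4.00000 ≈ 1089 US cup.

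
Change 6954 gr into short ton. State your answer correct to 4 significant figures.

0.0004967 short tons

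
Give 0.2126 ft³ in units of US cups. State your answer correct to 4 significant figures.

1 ft³ = 119.688 US cup.
So 0.2126 × 119.688 ≈ 25.45 US cup.

25.45 US cup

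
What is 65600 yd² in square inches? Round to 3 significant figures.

8.50 × 10^7 in²

1 yd² = 1296.00 square inches.
Then 65600 × 1296.00 ≈ 8.50 × 10^7 in².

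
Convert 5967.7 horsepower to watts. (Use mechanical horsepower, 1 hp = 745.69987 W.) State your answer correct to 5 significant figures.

4.4501 × 10^6 W

1 horsepower = 745.700 W.
Then 5967.7 × 745.700 ≈ 4.4501 × 10^6 W.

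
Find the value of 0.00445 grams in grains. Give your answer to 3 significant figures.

0.0687 grains

1 g = 15.4324 gr.
0.00445 × 15.4324 ≈ 0.0687 gr.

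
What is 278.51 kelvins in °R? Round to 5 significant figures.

501.32 degrees Rankine

°R = K × 9/5.
Applying the formula gives 501.32 °R.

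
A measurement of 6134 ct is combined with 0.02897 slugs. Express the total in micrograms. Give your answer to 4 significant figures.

6134 ct = 1.22680 × 10^9 μg and 0.02897 slug = 4.22785 × 10^8 μg.
1.22680 × 10^9 + 4.22785 × 10^8 ≈ 1.650 × 10^9 μg.

1.650 × 10^9 μg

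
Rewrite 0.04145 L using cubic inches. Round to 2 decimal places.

1 liter = 61.0237 in³.
Thus 0.04145 × 61.0237 ≈ 2.53 in³.

2.53 cubic inches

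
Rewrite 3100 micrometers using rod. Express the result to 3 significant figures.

0.000616 rod

1 micrometer = 1.98839 × 10^-7 rods.
Thus 3100 × 1.98839 × 10^-7 ≈ 0.000616 rod.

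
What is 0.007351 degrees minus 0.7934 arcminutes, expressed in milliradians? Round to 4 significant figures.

-0.1025 mrad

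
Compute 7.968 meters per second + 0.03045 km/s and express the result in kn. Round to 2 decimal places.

7.968 m/s = 15.4886 kn and 0.03045 km/s = 59.1901 kn.
15.4886 + 59.1901 ≈ 74.68 kn.

74.68 knots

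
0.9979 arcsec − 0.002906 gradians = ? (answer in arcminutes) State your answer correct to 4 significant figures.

-0.1403 arcmin

0.9979 arcsec = 0.0166317 arcmin and 0.002906 grad = 0.156924 arcmin.
0.0166317 − 0.156924 ≈ -0.1403 arcmin.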